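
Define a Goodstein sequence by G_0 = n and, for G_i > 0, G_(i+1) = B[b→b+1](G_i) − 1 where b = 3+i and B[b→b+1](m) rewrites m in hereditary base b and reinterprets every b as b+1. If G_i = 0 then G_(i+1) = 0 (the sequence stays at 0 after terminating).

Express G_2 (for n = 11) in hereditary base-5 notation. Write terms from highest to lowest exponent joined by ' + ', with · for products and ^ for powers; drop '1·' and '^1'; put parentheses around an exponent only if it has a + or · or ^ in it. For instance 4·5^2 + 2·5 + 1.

step 0: 11 = 3^2 + 2; sub 4 for 3: 4^2 + 2; = 18; G_1 = 18−1 = 17
step 1: 17 = 4^2 + 1; sub 5 for 4: 5^2 + 1; = 26; G_2 = 26−1 = 25

5^2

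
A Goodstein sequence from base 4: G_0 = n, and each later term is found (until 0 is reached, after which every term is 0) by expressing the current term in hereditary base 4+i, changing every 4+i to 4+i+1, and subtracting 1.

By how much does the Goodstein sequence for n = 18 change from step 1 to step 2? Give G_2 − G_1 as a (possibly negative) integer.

10

step 0: 18 = 4^2 + 2; sub 5 for 4: 5^2 + 2; = 27; G_1 = 27−1 = 26
step 1: 26 = 5^2 + 1; sub 6 for 5: 6^2 + 1; = 37; G_2 = 37−1 = 36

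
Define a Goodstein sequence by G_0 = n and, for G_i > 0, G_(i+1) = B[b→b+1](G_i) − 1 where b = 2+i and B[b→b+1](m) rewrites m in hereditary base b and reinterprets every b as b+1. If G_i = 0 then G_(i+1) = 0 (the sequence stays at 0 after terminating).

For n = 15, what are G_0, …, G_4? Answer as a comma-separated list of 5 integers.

15, 111, 1283, 18752, 326593

G_0=15  [base 2] 2^(2 + 1) + 2^2 + 2 + 1  →[2↦3]→  3^(3 + 1) + 3^3 + 3 + 1 = 112  −1 ⇒ G_1=111
G_1=111  [base 3] 3^(3 + 1) + 3^3 + 3  →[3↦4]→  4^(4 + 1) + 4^4 + 4 = 1284  −1 ⇒ G_2=1283
G_2=1283  [base 4] 4^(4 + 1) + 4^4 + 3  →[4↦5]→  5^(5 + 1) + 5^5 + 3 = 18753  −1 ⇒ G_3=18752
G_3=18752  [base 5] 5^(5 + 1) + 5^5 + 2  →[5↦6]→  6^(6 + 1) + 6^6 + 2 = 326594  −1 ⇒ G_4=326593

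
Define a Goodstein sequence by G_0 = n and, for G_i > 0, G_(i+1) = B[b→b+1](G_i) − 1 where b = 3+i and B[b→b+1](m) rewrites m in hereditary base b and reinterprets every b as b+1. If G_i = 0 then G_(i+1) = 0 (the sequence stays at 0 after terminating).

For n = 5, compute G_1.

5 —HB3→ 3 + 2 —bump→ 4 + 2 = 6 —(−1)→ 5
5 —HB4→ 4 + 1 —bump→ 5 + 1 = 6 —(−1)→ 5

5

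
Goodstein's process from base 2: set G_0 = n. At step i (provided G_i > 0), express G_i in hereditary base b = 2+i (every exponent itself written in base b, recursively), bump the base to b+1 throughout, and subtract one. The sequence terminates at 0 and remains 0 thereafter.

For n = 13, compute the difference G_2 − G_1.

G_0 = 13. HB_2(13) = 2^(2 + 1) + 2^2 + 1. Bump = 109. G_1 = 108.
G_1 = 108. HB_3(108) = 3^(3 + 1) + 3^3. Bump = 1280. G_2 = 1279.

1171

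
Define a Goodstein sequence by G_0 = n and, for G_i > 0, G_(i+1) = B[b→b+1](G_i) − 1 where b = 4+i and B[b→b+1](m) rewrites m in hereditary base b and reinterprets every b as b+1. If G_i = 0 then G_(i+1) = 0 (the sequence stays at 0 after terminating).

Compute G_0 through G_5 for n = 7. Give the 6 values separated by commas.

7, 7, 7, 7, 7, 6

step 0: 7 = 4 + 3; sub 5 for 4: 5 + 3; = 8; G_1 = 8−1 = 7
step 1: 7 = 5 + 2; sub 6 for 5: 6 + 2; = 8; G_2 = 8−1 = 7
step 2: 7 = 6 + 1; sub 7 for 6: 7 + 1; = 8; G_3 = 8−1 = 7
step 3: 7 = 7; sub 8 for 7: 8; = 8; G_4 = 8−1 = 7
step 4: 7 = 7; sub 9 for 8: 7; = 7; G_5 = 7−1 = 6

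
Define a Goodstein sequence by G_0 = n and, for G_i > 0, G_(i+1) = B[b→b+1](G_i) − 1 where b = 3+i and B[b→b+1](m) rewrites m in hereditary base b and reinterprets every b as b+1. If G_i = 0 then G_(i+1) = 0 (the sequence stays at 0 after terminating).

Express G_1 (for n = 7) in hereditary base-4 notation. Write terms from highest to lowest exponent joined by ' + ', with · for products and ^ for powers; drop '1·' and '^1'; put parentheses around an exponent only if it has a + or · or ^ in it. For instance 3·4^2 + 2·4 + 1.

2·4

G_0 = 7. HB_3(7) = 2·3 + 1. Bump = 9. G_1 = 8.
G_1 = 8. HB_4(8) = 2·4. Bump = 10. G_2 = 9.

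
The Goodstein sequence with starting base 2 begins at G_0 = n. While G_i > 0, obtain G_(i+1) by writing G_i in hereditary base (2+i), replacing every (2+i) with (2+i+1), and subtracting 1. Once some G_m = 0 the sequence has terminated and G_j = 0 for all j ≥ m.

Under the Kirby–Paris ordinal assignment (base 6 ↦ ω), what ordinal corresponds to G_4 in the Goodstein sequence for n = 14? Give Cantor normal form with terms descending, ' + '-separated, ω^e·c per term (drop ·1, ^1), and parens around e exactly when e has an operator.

ω^(ω + 1) + ω^5·5 + ω^4·5 + ω^3·5 + ω^2·5 + ω·5 + 5

G_0=14  [base 2] 2^(2 + 1) + 2^2 + 2  →[2↦3]→  3^(3 + 1) + 3^3 + 3 = 111  −1 ⇒ G_1=110
G_1=110  [base 3] 3^(3 + 1) + 3^3 + 2  →[3↦4]→  4^(4 + 1) + 4^4 + 2 = 1282  −1 ⇒ G_2=1281
G_2=1281  [base 4] 4^(4 + 1) + 4^4 + 1  →[4↦5]→  5^(5 + 1) + 5^5 + 1 = 18751  −1 ⇒ G_3=18750
G_3=18750  [base 5] 5^(5 + 1) + 5^5  →[5↦6]→  6^(6 + 1) + 6^6 = 326592  −1 ⇒ G_4=326591
G_4=326591  [base 6] 6^(6 + 1) + 5·6^5 + 5·6^4 + 5·6^3 + 5·6^2 + 5·6 + 5  →[6↦7]→  7^(7 + 1) + 5·7^5 + 5·7^4 + 5·7^3 + 5·7^2 + 5·7 + 5 = 5862841  −1 ⇒ G_5=5862840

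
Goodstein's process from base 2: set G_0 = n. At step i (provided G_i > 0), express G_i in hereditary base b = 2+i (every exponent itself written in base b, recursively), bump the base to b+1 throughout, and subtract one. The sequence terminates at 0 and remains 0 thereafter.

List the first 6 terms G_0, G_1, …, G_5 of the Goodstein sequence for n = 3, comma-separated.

3, 3, 3, 2, 1, 0

(0) 3|_2 = 2 + 1 ↦ 3 + 1|_3 = 4 ⇒ 3
(1) 3|_3 = 3 ↦ 4|_4 = 4 ⇒ 3
(2) 3|_4 = 3 ↦ 3|_5 = 3 ⇒ 2
(3) 2|_5 = 2 ↦ 2|_6 = 2 ⇒ 1
(4) 1|_6 = 1 ↦ 1|_7 = 1 ⇒ 0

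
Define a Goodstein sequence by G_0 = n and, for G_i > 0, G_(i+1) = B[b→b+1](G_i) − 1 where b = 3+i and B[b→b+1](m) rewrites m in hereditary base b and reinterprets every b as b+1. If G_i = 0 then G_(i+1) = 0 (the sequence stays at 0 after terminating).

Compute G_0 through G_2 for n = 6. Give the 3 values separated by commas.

i=0: 6 = 2·3 (b=3); 3→4: 2·4 = 8; 8−1 = 7
i=1: 7 = 4 + 3 (b=4); 4→5: 5 + 3 = 8; 8−1 = 7

6, 7, 7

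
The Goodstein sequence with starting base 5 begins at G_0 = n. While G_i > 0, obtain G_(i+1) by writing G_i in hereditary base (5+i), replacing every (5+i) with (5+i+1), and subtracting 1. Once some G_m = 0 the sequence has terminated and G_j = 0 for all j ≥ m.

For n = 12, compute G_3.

15

12 —HB5→ 2·5 + 2 —bump→ 2·6 + 2 = 14 —(−1)→ 13
13 —HB6→ 2·6 + 1 —bump→ 2·7 + 1 = 15 —(−1)→ 14
14 —HB7→ 2·7 —bump→ 2·8 = 16 —(−1)→ 15
15 —HB8→ 8 + 7 —bump→ 9 + 7 = 16 —(−1)→ 15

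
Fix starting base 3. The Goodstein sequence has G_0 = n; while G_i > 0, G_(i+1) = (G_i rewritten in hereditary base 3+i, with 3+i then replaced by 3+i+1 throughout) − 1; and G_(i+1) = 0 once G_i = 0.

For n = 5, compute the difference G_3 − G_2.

G_0=5  [base 3] 3 + 2  →[3↦4]→  4 + 2 = 6  −1 ⇒ G_1=5
G_1=5  [base 4] 4 + 1  →[4↦5]→  5 + 1 = 6  −1 ⇒ G_2=5
G_2=5  [base 5] 5  →[5↦6]→  6 = 6  −1 ⇒ G_3=5

0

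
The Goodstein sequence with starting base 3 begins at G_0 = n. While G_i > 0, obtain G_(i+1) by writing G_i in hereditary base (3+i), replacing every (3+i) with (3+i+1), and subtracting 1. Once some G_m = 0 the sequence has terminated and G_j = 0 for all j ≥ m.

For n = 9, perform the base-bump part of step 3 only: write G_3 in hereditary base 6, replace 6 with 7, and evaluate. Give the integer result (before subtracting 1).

22

9 —HB3→ 3^2 —bump→ 4^2 = 16 —(−1)→ 15
15 —HB4→ 3·4 + 3 —bump→ 3·5 + 3 = 18 —(−1)→ 17
17 —HB5→ 3·5 + 2 —bump→ 3·6 + 2 = 20 —(−1)→ 19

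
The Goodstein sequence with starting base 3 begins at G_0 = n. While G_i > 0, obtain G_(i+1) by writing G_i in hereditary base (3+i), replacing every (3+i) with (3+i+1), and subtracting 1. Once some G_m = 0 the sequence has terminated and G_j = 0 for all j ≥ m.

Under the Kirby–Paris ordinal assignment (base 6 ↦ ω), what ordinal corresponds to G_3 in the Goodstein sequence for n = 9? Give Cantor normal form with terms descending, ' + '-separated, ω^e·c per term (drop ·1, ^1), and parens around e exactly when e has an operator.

ω·3 + 1

[0] 9 ≡ 3^2 (base 3). Lift 4: 16. −1: 15.
[1] 15 ≡ 3·4 + 3 (base 4). Lift 5: 18. −1: 17.
[2] 17 ≡ 3·5 + 2 (base 5). Lift 6: 20. −1: 19.
[3] 19 ≡ 3·6 + 1 (base 6). Lift 7: 22. −1: 21.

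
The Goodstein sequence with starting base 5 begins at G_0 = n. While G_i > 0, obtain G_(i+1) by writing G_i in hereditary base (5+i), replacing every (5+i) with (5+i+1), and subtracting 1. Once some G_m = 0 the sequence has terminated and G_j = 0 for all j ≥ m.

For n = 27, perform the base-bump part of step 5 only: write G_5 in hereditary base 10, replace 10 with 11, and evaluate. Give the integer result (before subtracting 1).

base 5: 27 = 5^2 + 2; at 6: 6^2 + 2 = 38; next = 37
base 6: 37 = 6^2 + 1; at 7: 7^2 + 1 = 50; next = 49
base 7: 49 = 7^2; at 8: 8^2 = 64; next = 63
base 8: 63 = 7·8 + 7; at 9: 7·9 + 7 = 70; next = 69
base 9: 69 = 7·9 + 6; at 10: 7·10 + 6 = 76; next = 75
base 10: 75 = 7·10 + 5; at 11: 7·11 + 5 = 82; next = 81

82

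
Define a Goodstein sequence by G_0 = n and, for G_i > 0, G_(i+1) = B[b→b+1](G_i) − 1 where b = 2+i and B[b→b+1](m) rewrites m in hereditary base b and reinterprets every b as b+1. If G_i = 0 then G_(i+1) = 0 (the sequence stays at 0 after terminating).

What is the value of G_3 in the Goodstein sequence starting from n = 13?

G_0=13  [base 2] 2^(2 + 1) + 2^2 + 1  →[2↦3]→  3^(3 + 1) + 3^3 + 1 = 109  −1 ⇒ G_1=108
G_1=108  [base 3] 3^(3 + 1) + 3^3  →[3↦4]→  4^(4 + 1) + 4^4 = 1280  −1 ⇒ G_2=1279
G_2=1279  [base 4] 4^(4 + 1) + 3·4^3 + 3·4^2 + 3·4 + 3  →[4↦5]→  5^(5 + 1) + 3·5^3 + 3·5^2 + 3·5 + 3 = 16093  −1 ⇒ G_3=16092

16092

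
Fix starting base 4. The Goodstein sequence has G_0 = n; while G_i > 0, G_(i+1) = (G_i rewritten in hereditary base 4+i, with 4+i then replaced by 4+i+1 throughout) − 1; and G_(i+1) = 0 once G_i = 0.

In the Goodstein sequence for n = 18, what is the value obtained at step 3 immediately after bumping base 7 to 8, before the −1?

54

[0] 18 ≡ 4^2 + 2 (base 4). Lift 5: 27. −1: 26.
[1] 26 ≡ 5^2 + 1 (base 5). Lift 6: 37. −1: 36.
[2] 36 ≡ 6^2 (base 6). Lift 7: 49. −1: 48.
[3] 48 ≡ 6·7 + 6 (base 7). Lift 8: 54. −1: 53.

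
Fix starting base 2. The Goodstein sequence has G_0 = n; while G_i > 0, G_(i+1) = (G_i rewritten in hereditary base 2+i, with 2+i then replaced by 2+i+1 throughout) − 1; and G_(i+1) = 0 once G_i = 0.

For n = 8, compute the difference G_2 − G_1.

8 —HB2→ 2^(2 + 1) —bump→ 3^(3 + 1) = 81 —(−1)→ 80
80 —HB3→ 2·3^3 + 2·3^2 + 2·3 + 2 —bump→ 2·4^4 + 2·4^2 + 2·4 + 2 = 554 —(−1)→ 553

473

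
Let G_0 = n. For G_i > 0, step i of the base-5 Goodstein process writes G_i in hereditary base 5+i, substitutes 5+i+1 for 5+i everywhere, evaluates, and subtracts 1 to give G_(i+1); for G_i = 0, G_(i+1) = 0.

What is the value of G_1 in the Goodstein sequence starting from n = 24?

G_0 = 24. HB_5(24) = 4·5 + 4. Bump = 28. G_1 = 27.
G_1 = 27. HB_6(27) = 4·6 + 3. Bump = 31. G_2 = 30.

27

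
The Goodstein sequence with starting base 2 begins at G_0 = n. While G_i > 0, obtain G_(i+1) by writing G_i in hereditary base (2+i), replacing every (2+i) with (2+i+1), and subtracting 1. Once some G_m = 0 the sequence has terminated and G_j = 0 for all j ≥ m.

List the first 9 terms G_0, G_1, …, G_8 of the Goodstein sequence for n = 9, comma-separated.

[0] 9 ≡ 2^(2 + 1) + 1 (base 2). Lift 3: 82. −1: 81.
[1] 81 ≡ 3^(3 + 1) (base 3). Lift 4: 1024. −1: 1023.
[2] 1023 ≡ 3·4^4 + 3·4^3 + 3·4^2 + 3·4 + 3 (base 4). Lift 5: 9843. −1: 9842.
[3] 9842 ≡ 3·5^5 + 3·5^3 + 3·5^2 + 3·5 + 2 (base 5). Lift 6: 140744. −1: 140743.
[4] 140743 ≡ 3·6^6 + 3·6^3 + 3·6^2 + 3·6 + 1 (base 6). Lift 7: 2471827. −1: 2471826.
[5] 2471826 ≡ 3·7^7 + 3·7^3 + 3·7^2 + 3·7 (base 7). Lift 8: 50333400. −1: 50333399.
[6] 50333399 ≡ 3·8^8 + 3·8^3 + 3·8^2 + 2·8 + 7 (base 8). Lift 9: 1162263922. −1: 1162263921.
[7] 1162263921 ≡ 3·9^9 + 3·9^3 + 3·9^2 + 2·9 + 6 (base 9). Lift 10: 30000003326. −1: 30000003325.

9, 81, 1023, 9842, 140743, 2471826, 50333399, 1162263921, 30000003325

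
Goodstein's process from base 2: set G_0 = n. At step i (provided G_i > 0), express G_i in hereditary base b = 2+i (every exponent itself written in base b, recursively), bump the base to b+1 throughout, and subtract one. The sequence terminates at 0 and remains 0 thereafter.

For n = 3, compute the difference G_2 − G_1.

step 0: 3 = 2 + 1; sub 3 for 2: 3 + 1; = 4; G_1 = 4−1 = 3
step 1: 3 = 3; sub 4 for 3: 4; = 4; G_2 = 4−1 = 3

0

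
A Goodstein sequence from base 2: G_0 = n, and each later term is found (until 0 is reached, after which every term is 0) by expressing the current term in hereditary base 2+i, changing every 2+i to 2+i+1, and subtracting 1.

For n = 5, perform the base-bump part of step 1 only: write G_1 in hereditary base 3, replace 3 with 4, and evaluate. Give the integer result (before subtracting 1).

G_0 = 5. HB_2(5) = 2^2 + 1. Bump = 28. G_1 = 27.
G_1 = 27. HB_3(27) = 3^3. Bump = 256. G_2 = 255.

256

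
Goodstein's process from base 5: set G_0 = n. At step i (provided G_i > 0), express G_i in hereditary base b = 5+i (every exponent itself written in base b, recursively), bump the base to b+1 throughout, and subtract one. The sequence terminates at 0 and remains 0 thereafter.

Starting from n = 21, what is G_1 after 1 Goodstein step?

[0] 21 ≡ 4·5 + 1 (base 5). Lift 6: 25. −1: 24.
[1] 24 ≡ 4·6 (base 6). Lift 7: 28. −1: 27.

24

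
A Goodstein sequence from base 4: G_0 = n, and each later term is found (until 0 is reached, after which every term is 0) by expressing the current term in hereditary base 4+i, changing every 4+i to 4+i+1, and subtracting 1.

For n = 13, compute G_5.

20

G_0 = 13. HB_4(13) = 3·4 + 1. Bump = 16. G_1 = 15.
G_1 = 15. HB_5(15) = 3·5. Bump = 18. G_2 = 17.
G_2 = 17. HB_6(17) = 2·6 + 5. Bump = 19. G_3 = 18.
G_3 = 18. HB_7(18) = 2·7 + 4. Bump = 20. G_4 = 19.
G_4 = 19. HB_8(19) = 2·8 + 3. Bump = 21. G_5 = 20.
G_5 = 20. HB_9(20) = 2·9 + 2. Bump = 22. G_6 = 21.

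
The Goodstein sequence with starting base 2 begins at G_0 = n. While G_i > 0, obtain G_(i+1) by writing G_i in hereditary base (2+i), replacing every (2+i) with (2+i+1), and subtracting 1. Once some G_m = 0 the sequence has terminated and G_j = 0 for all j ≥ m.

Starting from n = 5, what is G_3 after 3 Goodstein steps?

467

G_0=5  [base 2] 2^2 + 1  →[2↦3]→  3^3 + 1 = 28  −1 ⇒ G_1=27
G_1=27  [base 3] 3^3  →[3↦4]→  4^4 = 256  −1 ⇒ G_2=255
G_2=255  [base 4] 3·4^3 + 3·4^2 + 3·4 + 3  →[4↦5]→  3·5^3 + 3·5^2 + 3·5 + 3 = 468  −1 ⇒ G_3=467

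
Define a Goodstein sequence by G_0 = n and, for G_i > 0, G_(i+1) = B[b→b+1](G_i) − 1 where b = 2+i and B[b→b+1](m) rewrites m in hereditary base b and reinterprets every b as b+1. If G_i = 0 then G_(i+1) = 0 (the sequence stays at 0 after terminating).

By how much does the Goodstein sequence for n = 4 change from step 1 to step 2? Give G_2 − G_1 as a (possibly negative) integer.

base 2: 4 = 2^2; at 3: 3^3 = 27; next = 26
base 3: 26 = 2·3^2 + 2·3 + 2; at 4: 2·4^2 + 2·4 + 2 = 42; next = 41

15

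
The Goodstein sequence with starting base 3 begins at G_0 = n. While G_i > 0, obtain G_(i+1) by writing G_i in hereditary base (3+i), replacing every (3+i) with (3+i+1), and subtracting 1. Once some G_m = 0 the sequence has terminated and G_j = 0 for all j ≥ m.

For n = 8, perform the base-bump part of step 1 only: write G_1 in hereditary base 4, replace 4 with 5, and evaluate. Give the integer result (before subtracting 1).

8 —HB3→ 2·3 + 2 —bump→ 2·4 + 2 = 10 —(−1)→ 9
9 —HB4→ 2·4 + 1 —bump→ 2·5 + 1 = 11 —(−1)→ 10

11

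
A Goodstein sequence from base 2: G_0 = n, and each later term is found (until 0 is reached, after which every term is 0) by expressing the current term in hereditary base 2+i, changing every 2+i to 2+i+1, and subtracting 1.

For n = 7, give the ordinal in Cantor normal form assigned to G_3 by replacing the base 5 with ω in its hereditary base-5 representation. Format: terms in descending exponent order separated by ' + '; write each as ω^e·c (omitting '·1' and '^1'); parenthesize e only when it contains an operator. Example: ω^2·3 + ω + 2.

ω^ω + 2

(0) 7|_2 = 2^2 + 2 + 1 ↦ 3^3 + 3 + 1|_3 = 31 ⇒ 30
(1) 30|_3 = 3^3 + 3 ↦ 4^4 + 4|_4 = 260 ⇒ 259
(2) 259|_4 = 4^4 + 3 ↦ 5^5 + 3|_5 = 3128 ⇒ 3127
(3) 3127|_5 = 5^5 + 2 ↦ 6^6 + 2|_6 = 46658 ⇒ 46657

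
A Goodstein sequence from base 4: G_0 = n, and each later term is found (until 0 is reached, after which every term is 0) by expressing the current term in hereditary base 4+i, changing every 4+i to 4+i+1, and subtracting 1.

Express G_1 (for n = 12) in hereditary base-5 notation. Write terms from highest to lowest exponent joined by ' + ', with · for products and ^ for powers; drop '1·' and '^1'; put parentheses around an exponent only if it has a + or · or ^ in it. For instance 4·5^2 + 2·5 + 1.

2·5 + 4

(0) 12|_4 = 3·4 ↦ 3·5|_5 = 15 ⇒ 14
(1) 14|_5 = 2·5 + 4 ↦ 2·6 + 4|_6 = 16 ⇒ 15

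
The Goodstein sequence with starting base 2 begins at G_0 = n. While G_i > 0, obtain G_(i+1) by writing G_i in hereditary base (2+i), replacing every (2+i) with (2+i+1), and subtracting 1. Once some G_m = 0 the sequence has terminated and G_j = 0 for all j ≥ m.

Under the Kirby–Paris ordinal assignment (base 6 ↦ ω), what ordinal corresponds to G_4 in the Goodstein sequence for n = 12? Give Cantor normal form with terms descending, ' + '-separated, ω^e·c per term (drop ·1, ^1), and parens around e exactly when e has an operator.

ω^(ω + 1) + ω^2·2 + ω + 5

G_0 = 12. HB_2(12) = 2^(2 + 1) + 2^2. Bump = 108. G_1 = 107.
G_1 = 107. HB_3(107) = 3^(3 + 1) + 2·3^2 + 2·3 + 2. Bump = 1066. G_2 = 1065.
G_2 = 1065. HB_4(1065) = 4^(4 + 1) + 2·4^2 + 2·4 + 1. Bump = 15686. G_3 = 15685.
G_3 = 15685. HB_5(15685) = 5^(5 + 1) + 2·5^2 + 2·5. Bump = 280020. G_4 = 280019.
G_4 = 280019. HB_6(280019) = 6^(6 + 1) + 2·6^2 + 6 + 5. Bump = 5764911. G_5 = 5764910.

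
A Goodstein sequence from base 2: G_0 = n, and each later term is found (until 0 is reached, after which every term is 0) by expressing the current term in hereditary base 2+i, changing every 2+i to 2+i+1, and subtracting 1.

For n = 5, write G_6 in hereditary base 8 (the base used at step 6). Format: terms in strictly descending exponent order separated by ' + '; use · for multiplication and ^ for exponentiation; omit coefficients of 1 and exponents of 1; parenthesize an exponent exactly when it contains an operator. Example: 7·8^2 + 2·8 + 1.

i=0: 5 = 2^2 + 1 (b=2); 2→3: 3^3 + 1 = 28; 28−1 = 27
i=1: 27 = 3^3 (b=3); 3→4: 4^4 = 256; 256−1 = 255
i=2: 255 = 3·4^3 + 3·4^2 + 3·4 + 3 (b=4); 4→5: 3·5^3 + 3·5^2 + 3·5 + 3 = 468; 468−1 = 467
i=3: 467 = 3·5^3 + 3·5^2 + 3·5 + 2 (b=5); 5→6: 3·6^3 + 3·6^2 + 3·6 + 2 = 776; 776−1 = 775
i=4: 775 = 3·6^3 + 3·6^2 + 3·6 + 1 (b=6); 6→7: 3·7^3 + 3·7^2 + 3·7 + 1 = 1198; 1198−1 = 1197
i=5: 1197 = 3·7^3 + 3·7^2 + 3·7 (b=7); 7→8: 3·8^3 + 3·8^2 + 3·8 = 1752; 1752−1 = 1751
i=6: 1751 = 3·8^3 + 3·8^2 + 2·8 + 7 (b=8); 8→9: 3·9^3 + 3·9^2 + 2·9 + 7 = 2455; 2455−1 = 2454

3·8^3 + 3·8^2 + 2·8 + 7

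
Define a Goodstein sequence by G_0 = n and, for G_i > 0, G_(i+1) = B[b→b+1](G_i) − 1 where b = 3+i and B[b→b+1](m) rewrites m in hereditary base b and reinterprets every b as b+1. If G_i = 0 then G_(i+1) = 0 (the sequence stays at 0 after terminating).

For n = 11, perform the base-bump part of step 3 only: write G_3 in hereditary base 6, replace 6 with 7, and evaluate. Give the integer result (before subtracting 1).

40

G_0=11  [base 3] 3^2 + 2  →[3↦4]→  4^2 + 2 = 18  −1 ⇒ G_1=17
G_1=17  [base 4] 4^2 + 1  →[4↦5]→  5^2 + 1 = 26  −1 ⇒ G_2=25
G_2=25  [base 5] 5^2  →[5↦6]→  6^2 = 36  −1 ⇒ G_3=35
G_3=35  [base 6] 5·6 + 5  →[6↦7]→  5·7 + 5 = 40  −1 ⇒ G_4=39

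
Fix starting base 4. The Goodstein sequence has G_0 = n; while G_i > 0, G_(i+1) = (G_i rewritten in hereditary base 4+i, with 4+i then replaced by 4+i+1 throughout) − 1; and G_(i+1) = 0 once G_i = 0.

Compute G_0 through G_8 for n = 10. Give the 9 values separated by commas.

base 4: 10 = 2·4 + 2; at 5: 2·5 + 2 = 12; next = 11
base 5: 11 = 2·5 + 1; at 6: 2·6 + 1 = 13; next = 12
base 6: 12 = 2·6; at 7: 2·7 = 14; next = 13
base 7: 13 = 7 + 6; at 8: 8 + 6 = 14; next = 13
base 8: 13 = 8 + 5; at 9: 9 + 5 = 14; next = 13
base 9: 13 = 9 + 4; at 10: 10 + 4 = 14; next = 13
base 10: 13 = 10 + 3; at 11: 11 + 3 = 14; next = 13
base 11: 13 = 11 + 2; at 12: 12 + 2 = 14; next = 13

10, 11, 12, 13, 13, 13, 13, 13, 13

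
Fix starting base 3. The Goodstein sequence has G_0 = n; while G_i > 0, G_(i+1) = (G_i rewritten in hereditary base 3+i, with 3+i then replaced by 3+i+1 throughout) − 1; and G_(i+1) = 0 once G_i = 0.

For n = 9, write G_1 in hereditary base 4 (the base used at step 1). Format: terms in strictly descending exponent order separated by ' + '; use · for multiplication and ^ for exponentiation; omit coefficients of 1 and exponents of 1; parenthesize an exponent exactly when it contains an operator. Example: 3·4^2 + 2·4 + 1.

G_0=9  [base 3] 3^2  →[3↦4]→  4^2 = 16  −1 ⇒ G_1=15
G_1=15  [base 4] 3·4 + 3  →[4↦5]→  3·5 + 3 = 18  −1 ⇒ G_2=17

3·4 + 3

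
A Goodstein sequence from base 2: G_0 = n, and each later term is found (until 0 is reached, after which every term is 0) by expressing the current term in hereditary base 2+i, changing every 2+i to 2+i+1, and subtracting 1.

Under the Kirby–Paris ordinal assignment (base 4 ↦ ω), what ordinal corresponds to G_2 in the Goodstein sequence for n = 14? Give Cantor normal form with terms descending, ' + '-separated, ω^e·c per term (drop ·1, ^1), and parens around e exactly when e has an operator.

ω^(ω + 1) + ω^ω + 1

i=0: 14 = 2^(2 + 1) + 2^2 + 2 (b=2); 2→3: 3^(3 + 1) + 3^3 + 3 = 111; 111−1 = 110
i=1: 110 = 3^(3 + 1) + 3^3 + 2 (b=3); 3→4: 4^(4 + 1) + 4^4 + 2 = 1282; 1282−1 = 1281
i=2: 1281 = 4^(4 + 1) + 4^4 + 1 (b=4); 4→5: 5^(5 + 1) + 5^5 + 1 = 18751; 18751−1 = 18750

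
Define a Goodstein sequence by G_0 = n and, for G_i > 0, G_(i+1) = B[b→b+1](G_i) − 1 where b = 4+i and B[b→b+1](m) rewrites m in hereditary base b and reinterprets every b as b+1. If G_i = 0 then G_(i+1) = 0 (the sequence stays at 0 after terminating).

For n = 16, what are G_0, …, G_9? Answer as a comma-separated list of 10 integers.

16, 24, 27, 30, 33, 36, 39, 41, 43, 45

step 0: 16 = 4^2; sub 5 for 4: 5^2; = 25; G_1 = 25−1 = 24
step 1: 24 = 4·5 + 4; sub 6 for 5: 4·6 + 4; = 28; G_2 = 28−1 = 27
step 2: 27 = 4·6 + 3; sub 7 for 6: 4·7 + 3; = 31; G_3 = 31−1 = 30
step 3: 30 = 4·7 + 2; sub 8 for 7: 4·8 + 2; = 34; G_4 = 34−1 = 33
step 4: 33 = 4·8 + 1; sub 9 for 8: 4·9 + 1; = 37; G_5 = 37−1 = 36
step 5: 36 = 4·9; sub 10 for 9: 4·10; = 40; G_6 = 40−1 = 39
step 6: 39 = 3·10 + 9; sub 11 for 10: 3·11 + 9; = 42; G_7 = 42−1 = 41
step 7: 41 = 3·11 + 8; sub 12 for 11: 3·12 + 8; = 44; G_8 = 44−1 = 43
step 8: 43 = 3·12 + 7; sub 13 for 12: 3·13 + 7; = 46; G_9 = 46−1 = 45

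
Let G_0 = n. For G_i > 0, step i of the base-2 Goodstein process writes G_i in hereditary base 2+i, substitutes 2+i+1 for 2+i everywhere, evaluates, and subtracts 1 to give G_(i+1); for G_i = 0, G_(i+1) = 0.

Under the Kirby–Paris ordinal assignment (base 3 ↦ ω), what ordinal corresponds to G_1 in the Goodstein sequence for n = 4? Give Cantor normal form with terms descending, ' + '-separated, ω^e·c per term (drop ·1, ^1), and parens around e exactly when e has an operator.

ω^2·2 + ω·2 + 2

4 —HB2→ 2^2 —bump→ 3^3 = 27 —(−1)→ 26
26 —HB3→ 2·3^2 + 2·3 + 2 —bump→ 2·4^2 + 2·4 + 2 = 42 —(−1)→ 41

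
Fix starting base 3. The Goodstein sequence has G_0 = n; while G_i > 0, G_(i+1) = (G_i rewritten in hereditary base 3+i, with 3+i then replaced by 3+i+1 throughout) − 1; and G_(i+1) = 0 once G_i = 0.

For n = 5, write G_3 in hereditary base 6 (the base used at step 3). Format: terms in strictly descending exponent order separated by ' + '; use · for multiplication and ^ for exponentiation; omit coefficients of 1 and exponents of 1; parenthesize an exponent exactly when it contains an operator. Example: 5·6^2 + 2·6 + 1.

i=0: 5 = 3 + 2 (b=3); 3→4: 4 + 2 = 6; 6−1 = 5
i=1: 5 = 4 + 1 (b=4); 4→5: 5 + 1 = 6; 6−1 = 5
i=2: 5 = 5 (b=5); 5→6: 6 = 6; 6−1 = 5

5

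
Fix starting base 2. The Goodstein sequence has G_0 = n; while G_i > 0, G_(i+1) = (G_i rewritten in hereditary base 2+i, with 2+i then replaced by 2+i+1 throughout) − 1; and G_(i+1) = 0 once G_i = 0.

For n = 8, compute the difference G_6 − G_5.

31907376

i=0: 8 = 2^(2 + 1) (b=2); 2→3: 3^(3 + 1) = 81; 81−1 = 80
i=1: 80 = 2·3^3 + 2·3^2 + 2·3 + 2 (b=3); 3→4: 2·4^4 + 2·4^2 + 2·4 + 2 = 554; 554−1 = 553
i=2: 553 = 2·4^4 + 2·4^2 + 2·4 + 1 (b=4); 4→5: 2·5^5 + 2·5^2 + 2·5 + 1 = 6311; 6311−1 = 6310
i=3: 6310 = 2·5^5 + 2·5^2 + 2·5 (b=5); 5→6: 2·6^6 + 2·6^2 + 2·6 = 93396; 93396−1 = 93395
i=4: 93395 = 2·6^6 + 2·6^2 + 6 + 5 (b=6); 6→7: 2·7^7 + 2·7^2 + 7 + 5 = 1647196; 1647196−1 = 1647195
i=5: 1647195 = 2·7^7 + 2·7^2 + 7 + 4 (b=7); 7→8: 2·8^8 + 2·8^2 + 8 + 4 = 33554572; 33554572−1 = 33554571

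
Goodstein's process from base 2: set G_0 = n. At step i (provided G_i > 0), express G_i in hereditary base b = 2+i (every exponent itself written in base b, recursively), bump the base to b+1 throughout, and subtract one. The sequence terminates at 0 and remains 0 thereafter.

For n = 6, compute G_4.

step 0: 6 = 2^2 + 2; sub 3 for 2: 3^3 + 3; = 30; G_1 = 30−1 = 29
step 1: 29 = 3^3 + 2; sub 4 for 3: 4^4 + 2; = 258; G_2 = 258−1 = 257
step 2: 257 = 4^4 + 1; sub 5 for 4: 5^5 + 1; = 3126; G_3 = 3126−1 = 3125
step 3: 3125 = 5^5; sub 6 for 5: 6^6; = 46656; G_4 = 46656−1 = 46655
step 4: 46655 = 5·6^5 + 5·6^4 + 5·6^3 + 5·6^2 + 5·6 + 5; sub 7 for 6: 5·7^5 + 5·7^4 + 5·7^3 + 5·7^2 + 5·7 + 5; = 98040; G_5 = 98040−1 = 98039

46655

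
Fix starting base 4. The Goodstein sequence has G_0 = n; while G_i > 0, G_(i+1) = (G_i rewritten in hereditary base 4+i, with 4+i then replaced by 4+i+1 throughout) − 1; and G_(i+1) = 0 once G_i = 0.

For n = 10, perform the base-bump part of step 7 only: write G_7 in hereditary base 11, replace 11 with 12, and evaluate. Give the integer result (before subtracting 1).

G_0=10  [base 4] 2·4 + 2  →[4↦5]→  2·5 + 2 = 12  −1 ⇒ G_1=11
G_1=11  [base 5] 2·5 + 1  →[5↦6]→  2·6 + 1 = 13  −1 ⇒ G_2=12
G_2=12  [base 6] 2·6  →[6↦7]→  2·7 = 14  −1 ⇒ G_3=13
G_3=13  [base 7] 7 + 6  →[7↦8]→  8 + 6 = 14  −1 ⇒ G_4=13
G_4=13  [base 8] 8 + 5  →[8↦9]→  9 + 5 = 14  −1 ⇒ G_5=13
G_5=13  [base 9] 9 + 4  →[9↦10]→  10 + 4 = 14  −1 ⇒ G_6=13
G_6=13  [base 10] 10 + 3  →[10↦11]→  11 + 3 = 14  −1 ⇒ G_7=13
G_7=13  [base 11] 11 + 2  →[11↦12]→  12 + 2 = 14  −1 ⇒ G_8=13

14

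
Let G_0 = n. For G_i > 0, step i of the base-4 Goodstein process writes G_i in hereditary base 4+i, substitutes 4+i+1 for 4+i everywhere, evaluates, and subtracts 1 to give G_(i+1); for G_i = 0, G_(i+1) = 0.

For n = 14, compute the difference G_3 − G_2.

[0] 14 ≡ 3·4 + 2 (base 4). Lift 5: 17. −1: 16.
[1] 16 ≡ 3·5 + 1 (base 5). Lift 6: 19. −1: 18.
[2] 18 ≡ 3·6 (base 6). Lift 7: 21. −1: 20.

2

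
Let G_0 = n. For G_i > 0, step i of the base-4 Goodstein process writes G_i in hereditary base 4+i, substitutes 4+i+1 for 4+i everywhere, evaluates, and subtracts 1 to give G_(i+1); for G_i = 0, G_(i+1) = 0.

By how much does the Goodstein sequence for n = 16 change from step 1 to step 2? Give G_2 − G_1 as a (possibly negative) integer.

G_0=16  [base 4] 4^2  →[4↦5]→  5^2 = 25  −1 ⇒ G_1=24
G_1=24  [base 5] 4·5 + 4  →[5↦6]→  4·6 + 4 = 28  −1 ⇒ G_2=27

3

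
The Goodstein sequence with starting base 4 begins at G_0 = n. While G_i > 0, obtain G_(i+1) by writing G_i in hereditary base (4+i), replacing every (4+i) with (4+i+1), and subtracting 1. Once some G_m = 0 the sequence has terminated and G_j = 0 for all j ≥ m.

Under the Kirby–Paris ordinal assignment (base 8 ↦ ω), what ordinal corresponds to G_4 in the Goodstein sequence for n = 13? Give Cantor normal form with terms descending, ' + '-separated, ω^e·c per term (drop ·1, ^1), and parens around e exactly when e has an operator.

ω·2 + 3

G_0=13  [base 4] 3·4 + 1  →[4↦5]→  3·5 + 1 = 16  −1 ⇒ G_1=15
G_1=15  [base 5] 3·5  →[5↦6]→  3·6 = 18  −1 ⇒ G_2=17
G_2=17  [base 6] 2·6 + 5  →[6↦7]→  2·7 + 5 = 19  −1 ⇒ G_3=18
G_3=18  [base 7] 2·7 + 4  →[7↦8]→  2·8 + 4 = 20  −1 ⇒ G_4=19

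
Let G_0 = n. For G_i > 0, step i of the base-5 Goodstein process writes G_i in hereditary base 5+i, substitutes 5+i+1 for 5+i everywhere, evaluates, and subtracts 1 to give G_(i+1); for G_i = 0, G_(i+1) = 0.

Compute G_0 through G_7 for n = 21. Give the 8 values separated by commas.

21, 24, 27, 29, 31, 33, 35, 37

i=0: 21 = 4·5 + 1 (b=5); 5→6: 4·6 + 1 = 25; 25−1 = 24
i=1: 24 = 4·6 (b=6); 6→7: 4·7 = 28; 28−1 = 27
i=2: 27 = 3·7 + 6 (b=7); 7→8: 3·8 + 6 = 30; 30−1 = 29
i=3: 29 = 3·8 + 5 (b=8); 8→9: 3·9 + 5 = 32; 32−1 = 31
i=4: 31 = 3·9 + 4 (b=9); 9→10: 3·10 + 4 = 34; 34−1 = 33
i=5: 33 = 3·10 + 3 (b=10); 10→11: 3·11 + 3 = 36; 36−1 = 35
i=6: 35 = 3·11 + 2 (b=11); 11→12: 3·12 + 2 = 38; 38−1 = 37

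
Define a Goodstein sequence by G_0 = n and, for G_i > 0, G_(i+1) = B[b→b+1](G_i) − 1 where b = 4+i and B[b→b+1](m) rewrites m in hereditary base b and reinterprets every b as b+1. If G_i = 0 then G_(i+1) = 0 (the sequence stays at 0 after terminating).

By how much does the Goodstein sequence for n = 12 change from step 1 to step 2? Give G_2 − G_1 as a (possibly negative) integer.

1

G_0 = 12. HB_4(12) = 3·4. Bump = 15. G_1 = 14.
G_1 = 14. HB_5(14) = 2·5 + 4. Bump = 16. G_2 = 15.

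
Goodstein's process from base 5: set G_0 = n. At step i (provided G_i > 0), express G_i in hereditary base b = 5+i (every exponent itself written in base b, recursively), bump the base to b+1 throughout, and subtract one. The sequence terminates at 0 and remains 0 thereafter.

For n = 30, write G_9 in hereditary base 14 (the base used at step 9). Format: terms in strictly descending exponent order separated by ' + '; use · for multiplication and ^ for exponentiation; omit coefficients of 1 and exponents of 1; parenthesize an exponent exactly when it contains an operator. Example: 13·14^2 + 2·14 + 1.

base 5: 30 = 5^2 + 5; at 6: 6^2 + 6 = 42; next = 41
base 6: 41 = 6^2 + 5; at 7: 7^2 + 5 = 54; next = 53
base 7: 53 = 7^2 + 4; at 8: 8^2 + 4 = 68; next = 67
base 8: 67 = 8^2 + 3; at 9: 9^2 + 3 = 84; next = 83
base 9: 83 = 9^2 + 2; at 10: 10^2 + 2 = 102; next = 101
base 10: 101 = 10^2 + 1; at 11: 11^2 + 1 = 122; next = 121
base 11: 121 = 11^2; at 12: 12^2 = 144; next = 143
base 12: 143 = 11·12 + 11; at 13: 11·13 + 11 = 154; next = 153
base 13: 153 = 11·13 + 10; at 14: 11·14 + 10 = 164; next = 163

11·14 + 9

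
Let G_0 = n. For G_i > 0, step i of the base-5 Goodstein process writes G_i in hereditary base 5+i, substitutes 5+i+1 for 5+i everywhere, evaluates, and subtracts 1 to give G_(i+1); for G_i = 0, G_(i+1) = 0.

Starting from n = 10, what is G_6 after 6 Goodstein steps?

[0] 10 ≡ 2·5 (base 5). Lift 6: 12. −1: 11.
[1] 11 ≡ 6 + 5 (base 6). Lift 7: 12. −1: 11.
[2] 11 ≡ 7 + 4 (base 7). Lift 8: 12. −1: 11.
[3] 11 ≡ 8 + 3 (base 8). Lift 9: 12. −1: 11.
[4] 11 ≡ 9 + 2 (base 9). Lift 10: 12. −1: 11.
[5] 11 ≡ 10 + 1 (base 10). Lift 11: 12. −1: 11.
[6] 11 ≡ 11 (base 11). Lift 12: 12. −1: 11.

11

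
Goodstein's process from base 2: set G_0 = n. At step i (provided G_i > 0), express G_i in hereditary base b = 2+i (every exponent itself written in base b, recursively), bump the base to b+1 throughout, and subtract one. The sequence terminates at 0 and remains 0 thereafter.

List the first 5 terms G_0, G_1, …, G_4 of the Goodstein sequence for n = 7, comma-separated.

i=0: 7 = 2^2 + 2 + 1 (b=2); 2→3: 3^3 + 3 + 1 = 31; 31−1 = 30
i=1: 30 = 3^3 + 3 (b=3); 3→4: 4^4 + 4 = 260; 260−1 = 259
i=2: 259 = 4^4 + 3 (b=4); 4→5: 5^5 + 3 = 3128; 3128−1 = 3127
i=3: 3127 = 5^5 + 2 (b=5); 5→6: 6^6 + 2 = 46658; 46658−1 = 46657

7, 30, 259, 3127, 46657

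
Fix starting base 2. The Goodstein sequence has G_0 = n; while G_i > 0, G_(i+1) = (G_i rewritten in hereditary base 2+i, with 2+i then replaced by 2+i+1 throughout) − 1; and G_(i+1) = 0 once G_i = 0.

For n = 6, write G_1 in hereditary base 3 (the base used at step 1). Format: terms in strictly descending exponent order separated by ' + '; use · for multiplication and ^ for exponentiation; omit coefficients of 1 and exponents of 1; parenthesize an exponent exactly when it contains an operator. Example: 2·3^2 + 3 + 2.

[0] 6 ≡ 2^2 + 2 (base 2). Lift 3: 30. −1: 29.
[1] 29 ≡ 3^3 + 2 (base 3). Lift 4: 258. −1: 257.

3^3 + 2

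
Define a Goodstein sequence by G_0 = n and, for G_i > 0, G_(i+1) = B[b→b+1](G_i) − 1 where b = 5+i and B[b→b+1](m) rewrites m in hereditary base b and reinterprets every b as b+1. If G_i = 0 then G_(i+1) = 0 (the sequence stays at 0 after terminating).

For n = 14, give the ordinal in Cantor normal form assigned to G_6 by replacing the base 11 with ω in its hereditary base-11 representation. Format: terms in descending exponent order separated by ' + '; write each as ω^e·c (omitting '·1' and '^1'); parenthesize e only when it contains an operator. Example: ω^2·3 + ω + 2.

base 5: 14 = 2·5 + 4; at 6: 2·6 + 4 = 16; next = 15
base 6: 15 = 2·6 + 3; at 7: 2·7 + 3 = 17; next = 16
base 7: 16 = 2·7 + 2; at 8: 2·8 + 2 = 18; next = 17
base 8: 17 = 2·8 + 1; at 9: 2·9 + 1 = 19; next = 18
base 9: 18 = 2·9; at 10: 2·10 = 20; next = 19
base 10: 19 = 10 + 9; at 11: 11 + 9 = 20; next = 19
base 11: 19 = 11 + 8; at 12: 12 + 8 = 20; next = 19

ω + 8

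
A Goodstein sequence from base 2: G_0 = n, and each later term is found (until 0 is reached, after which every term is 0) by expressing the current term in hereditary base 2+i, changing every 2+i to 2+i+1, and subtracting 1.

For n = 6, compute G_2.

[0] 6 ≡ 2^2 + 2 (base 2). Lift 3: 30. −1: 29.
[1] 29 ≡ 3^3 + 2 (base 3). Lift 4: 258. −1: 257.
[2] 257 ≡ 4^4 + 1 (base 4). Lift 5: 3126. −1: 3125.

257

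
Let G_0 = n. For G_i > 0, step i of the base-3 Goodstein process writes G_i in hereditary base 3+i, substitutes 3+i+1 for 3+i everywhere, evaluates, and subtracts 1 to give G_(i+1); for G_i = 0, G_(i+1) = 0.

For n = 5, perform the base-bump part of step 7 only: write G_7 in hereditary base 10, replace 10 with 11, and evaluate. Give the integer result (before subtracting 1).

1

5 —HB3→ 3 + 2 —bump→ 4 + 2 = 6 —(−1)→ 5
5 —HB4→ 4 + 1 —bump→ 5 + 1 = 6 —(−1)→ 5
5 —HB5→ 5 —bump→ 6 = 6 —(−1)→ 5
5 —HB6→ 5 —bump→ 5 = 5 —(−1)→ 4
4 —HB7→ 4 —bump→ 4 = 4 —(−1)→ 3
3 —HB8→ 3 —bump→ 3 = 3 —(−1)→ 2
2 —HB9→ 2 —bump→ 2 = 2 —(−1)→ 1
1 —HB10→ 1 —bump→ 1 = 1 —(−1)→ 0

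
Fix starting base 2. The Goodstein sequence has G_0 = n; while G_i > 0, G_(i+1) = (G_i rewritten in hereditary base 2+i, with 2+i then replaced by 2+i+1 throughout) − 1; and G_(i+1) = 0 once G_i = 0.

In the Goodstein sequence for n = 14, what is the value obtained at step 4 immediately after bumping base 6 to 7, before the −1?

14 —HB2→ 2^(2 + 1) + 2^2 + 2 —bump→ 3^(3 + 1) + 3^3 + 3 = 111 —(−1)→ 110
110 —HB3→ 3^(3 + 1) + 3^3 + 2 —bump→ 4^(4 + 1) + 4^4 + 2 = 1282 —(−1)→ 1281
1281 —HB4→ 4^(4 + 1) + 4^4 + 1 —bump→ 5^(5 + 1) + 5^5 + 1 = 18751 —(−1)→ 18750
18750 —HB5→ 5^(5 + 1) + 5^5 —bump→ 6^(6 + 1) + 6^6 = 326592 —(−1)→ 326591
326591 —HB6→ 6^(6 + 1) + 5·6^5 + 5·6^4 + 5·6^3 + 5·6^2 + 5·6 + 5 —bump→ 7^(7 + 1) + 5·7^5 + 5·7^4 + 5·7^3 + 5·7^2 + 5·7 + 5 = 5862841 —(−1)→ 5862840

5862841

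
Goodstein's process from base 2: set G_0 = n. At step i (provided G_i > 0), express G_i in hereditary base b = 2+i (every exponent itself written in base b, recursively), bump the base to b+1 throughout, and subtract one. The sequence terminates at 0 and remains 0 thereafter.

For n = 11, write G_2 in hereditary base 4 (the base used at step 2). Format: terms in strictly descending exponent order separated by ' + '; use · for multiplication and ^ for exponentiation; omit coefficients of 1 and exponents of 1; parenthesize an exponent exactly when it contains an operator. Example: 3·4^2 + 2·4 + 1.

4^(4 + 1) + 3

11 —HB2→ 2^(2 + 1) + 2 + 1 —bump→ 3^(3 + 1) + 3 + 1 = 85 —(−1)→ 84
84 —HB3→ 3^(3 + 1) + 3 —bump→ 4^(4 + 1) + 4 = 1028 —(−1)→ 1027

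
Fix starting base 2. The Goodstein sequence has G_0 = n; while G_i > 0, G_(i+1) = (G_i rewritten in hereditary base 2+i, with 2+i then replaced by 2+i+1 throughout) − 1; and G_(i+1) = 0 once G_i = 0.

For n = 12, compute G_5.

i=0: 12 = 2^(2 + 1) + 2^2 (b=2); 2→3: 3^(3 + 1) + 3^3 = 108; 108−1 = 107
i=1: 107 = 3^(3 + 1) + 2·3^2 + 2·3 + 2 (b=3); 3→4: 4^(4 + 1) + 2·4^2 + 2·4 + 2 = 1066; 1066−1 = 1065
i=2: 1065 = 4^(4 + 1) + 2·4^2 + 2·4 + 1 (b=4); 4→5: 5^(5 + 1) + 2·5^2 + 2·5 + 1 = 15686; 15686−1 = 15685
i=3: 15685 = 5^(5 + 1) + 2·5^2 + 2·5 (b=5); 5→6: 6^(6 + 1) + 2·6^2 + 2·6 = 280020; 280020−1 = 280019
i=4: 280019 = 6^(6 + 1) + 2·6^2 + 6 + 5 (b=6); 6→7: 7^(7 + 1) + 2·7^2 + 7 + 5 = 5764911; 5764911−1 = 5764910
i=5: 5764910 = 7^(7 + 1) + 2·7^2 + 7 + 4 (b=7); 7→8: 8^(8 + 1) + 2·8^2 + 8 + 4 = 134217868; 134217868−1 = 134217867

5764910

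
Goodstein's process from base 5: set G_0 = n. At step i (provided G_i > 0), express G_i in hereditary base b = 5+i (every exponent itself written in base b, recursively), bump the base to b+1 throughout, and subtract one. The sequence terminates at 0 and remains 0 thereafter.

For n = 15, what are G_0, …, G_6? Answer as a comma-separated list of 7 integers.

15, 17, 18, 19, 20, 21, 22

[0] 15 ≡ 3·5 (base 5). Lift 6: 18. −1: 17.
[1] 17 ≡ 2·6 + 5 (base 6). Lift 7: 19. −1: 18.
[2] 18 ≡ 2·7 + 4 (base 7). Lift 8: 20. −1: 19.
[3] 19 ≡ 2·8 + 3 (base 8). Lift 9: 21. −1: 20.
[4] 20 ≡ 2·9 + 2 (base 9). Lift 10: 22. −1: 21.
[5] 21 ≡ 2·10 + 1 (base 10). Lift 11: 23. −1: 22.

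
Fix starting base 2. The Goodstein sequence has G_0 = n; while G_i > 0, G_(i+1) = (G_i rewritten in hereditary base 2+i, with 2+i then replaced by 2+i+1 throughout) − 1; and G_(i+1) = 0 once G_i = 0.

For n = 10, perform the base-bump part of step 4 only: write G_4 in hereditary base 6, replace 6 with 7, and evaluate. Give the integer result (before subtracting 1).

4215755

[0] 10 ≡ 2^(2 + 1) + 2 (base 2). Lift 3: 84. −1: 83.
[1] 83 ≡ 3^(3 + 1) + 2 (base 3). Lift 4: 1026. −1: 1025.
[2] 1025 ≡ 4^(4 + 1) + 1 (base 4). Lift 5: 15626. −1: 15625.
[3] 15625 ≡ 5^(5 + 1) (base 5). Lift 6: 279936. −1: 279935.
[4] 279935 ≡ 5·6^6 + 5·6^5 + 5·6^4 + 5·6^3 + 5·6^2 + 5·6 + 5 (base 6). Lift 7: 4215755. −1: 4215754.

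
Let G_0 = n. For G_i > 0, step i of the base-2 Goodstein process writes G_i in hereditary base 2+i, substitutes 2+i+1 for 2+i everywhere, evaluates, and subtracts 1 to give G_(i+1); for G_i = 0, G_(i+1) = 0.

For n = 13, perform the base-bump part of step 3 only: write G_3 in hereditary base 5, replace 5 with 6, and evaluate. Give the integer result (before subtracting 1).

280712

13 —HB2→ 2^(2 + 1) + 2^2 + 1 —bump→ 3^(3 + 1) + 3^3 + 1 = 109 —(−1)→ 108
108 —HB3→ 3^(3 + 1) + 3^3 —bump→ 4^(4 + 1) + 4^4 = 1280 —(−1)→ 1279
1279 —HB4→ 4^(4 + 1) + 3·4^3 + 3·4^2 + 3·4 + 3 —bump→ 5^(5 + 1) + 3·5^3 + 3·5^2 + 3·5 + 3 = 16093 —(−1)→ 16092
16092 —HB5→ 5^(5 + 1) + 3·5^3 + 3·5^2 + 3·5 + 2 —bump→ 6^(6 + 1) + 3·6^3 + 3·6^2 + 3·6 + 2 = 280712 —(−1)→ 280711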